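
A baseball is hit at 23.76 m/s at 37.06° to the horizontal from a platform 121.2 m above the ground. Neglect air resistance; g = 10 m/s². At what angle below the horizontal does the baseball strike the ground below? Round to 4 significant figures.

69.71°

v_x = 23.76 cos 37.06° = 18.961 m/s.
At impact |v_y| = √(v_y0² + 2 g h) = √(14.319² + 2×10×121.2) = 51.274 m/s.
Angle below horizontal = arctan(|v_y| / v_x) = arctan(51.274 / 18.961) = 69.71°.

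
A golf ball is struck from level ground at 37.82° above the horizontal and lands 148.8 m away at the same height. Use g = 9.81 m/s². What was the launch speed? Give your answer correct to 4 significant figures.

On level ground, R = v₀² sin(2θ) / g, so v₀ = √(R g / sin 2θ).
sin(2 × 37.82°) = 0.9688.
v₀ = √(148.8 × 9.81 / 0.9688) = √1506.7 = 38.82 m/s.

38.82 m/s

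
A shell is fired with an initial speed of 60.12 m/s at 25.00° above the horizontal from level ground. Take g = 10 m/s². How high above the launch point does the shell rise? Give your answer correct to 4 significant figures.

Vertical component of launch velocity: v_y = 60.12 sin 25.00° = 25.408 m/s.
At the highest point the vertical velocity is zero, so v_y² = 2 g h_max.
h_max = (25.408)² / (2 × 10) = 645.57 / 20.00 = 32.28 m.

32.28 m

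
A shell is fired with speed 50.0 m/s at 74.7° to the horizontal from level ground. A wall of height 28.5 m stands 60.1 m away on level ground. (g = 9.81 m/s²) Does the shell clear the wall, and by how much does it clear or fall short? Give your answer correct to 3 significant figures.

Yes — it clears the wall by 89.4 m.

v_x = 50.0 cos 74.7° = 13.19 m/s; v_y0 = 50.0 sin 74.7° = 48.23 m/s.
Time to reach the wall: t = 60.1 / 13.19 = 4.556 s.
Height at that point: y = 48.23×4.556 − 4.905×4.556² = 117.9 m.
That is 117.9 − 28.5 = 89.4 m above the top of the wall, so the shell clears it.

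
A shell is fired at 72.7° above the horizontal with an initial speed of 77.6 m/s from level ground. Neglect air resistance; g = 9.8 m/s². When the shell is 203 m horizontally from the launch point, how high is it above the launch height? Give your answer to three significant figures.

273 m

v_x = 77.6 cos 72.7° = 23.08 m/s, v_y0 = 77.6 sin 72.7° = 74.09 m/s.
Time to reach x = 203 m: t = x / v_x = 203 / 23.08 = 8.795 s.
y = v_y0 t − ½ g t² = 74.09×8.795 − 4.900×8.795² = 273 m.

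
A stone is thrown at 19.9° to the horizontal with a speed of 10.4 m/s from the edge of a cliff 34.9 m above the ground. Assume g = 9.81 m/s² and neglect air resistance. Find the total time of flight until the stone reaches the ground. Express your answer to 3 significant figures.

3.05 s

Vertical component: v_y = 10.4 sin 19.9° = 3.540 m/s.
Taking up as positive with launch at y = 34.9 m, landing at y = 0: 0 = 34.9 + 3.540 t − ½(9.81) t².
Solving 4.905 t² − 3.540 t − 34.9 = 0 gives t = [3.540 + √(3.540² + 4·4.905·34.9)] / 9.810 = 3.05 s.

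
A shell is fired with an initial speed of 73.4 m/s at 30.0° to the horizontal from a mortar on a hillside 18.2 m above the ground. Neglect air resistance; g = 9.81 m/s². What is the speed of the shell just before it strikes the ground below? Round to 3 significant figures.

v_x = 73.4 cos 30.0° = 63.57 m/s is unchanged throughout.
For the vertical component, v_y² = v_y0² + 2 g h = (36.70)² + 2×9.81×18.2 = 1704, so |v_y| = 41.28 m/s.
Impact speed = √(v_x² + v_y²) = √(4041 + 1704) = 75.8 m/s.

75.8 m/s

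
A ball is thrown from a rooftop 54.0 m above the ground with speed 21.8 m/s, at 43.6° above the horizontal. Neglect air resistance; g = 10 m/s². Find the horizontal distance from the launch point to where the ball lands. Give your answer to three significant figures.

Components: v_x = 21.8 cos 43.6° = 15.79 m/s, v_y = 21.8 sin 43.6° = 15.03 m/s.
Vertical: 0 = 54.0 + 15.03 t − ½(10) t² ⇒ 5.000 t² − 15.03 t − 54.0 = 0.
t = [15.03 + √(225.9 + 1080)] / 10.00 = 5.117 s.
Horizontal: R = v_x · t = 15.79 × 5.117 = 80.8 m.

80.8 m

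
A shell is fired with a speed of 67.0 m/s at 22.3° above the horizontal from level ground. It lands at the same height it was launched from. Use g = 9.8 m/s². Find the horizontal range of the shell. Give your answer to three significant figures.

For level ground, R = v₀² sin(2θ) / g.
sin(2 × 22.3°) = sin 44.60° = 0.7022.
R = (67.0)² × 0.7022 / 9.8 = 322 m.

322 m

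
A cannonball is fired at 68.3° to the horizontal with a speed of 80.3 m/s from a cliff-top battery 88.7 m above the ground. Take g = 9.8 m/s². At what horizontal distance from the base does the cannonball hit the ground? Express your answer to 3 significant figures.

Components: v_x = 80.3 cos 68.3° = 29.69 m/s, v_y = 80.3 sin 68.3° = 74.61 m/s.
Vertical: 0 = 88.7 + 74.61 t − ½(9.8) t² ⇒ 4.900 t² − 74.61 t − 88.7 = 0.
t = [74.61 + √(5567 + 1739)] / 9.800 = 16.34 s.
Horizontal: R = v_x · t = 29.69 × 16.34 = 485 m.

485 m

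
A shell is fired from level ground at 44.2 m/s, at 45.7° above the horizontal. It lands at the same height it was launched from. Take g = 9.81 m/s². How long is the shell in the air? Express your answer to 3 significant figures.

6.45 s

Vertical component: v_y = 44.2 sin 45.7° = 31.63 m/s.
For a projectile landing at launch height, time of flight is t = 2 v_y / g = 2 × 31.63 / 9.81 = 6.45 s.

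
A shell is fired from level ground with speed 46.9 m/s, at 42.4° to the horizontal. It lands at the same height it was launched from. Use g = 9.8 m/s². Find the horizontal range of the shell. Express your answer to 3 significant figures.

224 m

For level ground, R = v₀² sin(2θ) / g.
sin(2 × 42.4°) = sin 84.80° = 0.9959.
R = (46.9)² × 0.9959 / 9.8 = 224 m.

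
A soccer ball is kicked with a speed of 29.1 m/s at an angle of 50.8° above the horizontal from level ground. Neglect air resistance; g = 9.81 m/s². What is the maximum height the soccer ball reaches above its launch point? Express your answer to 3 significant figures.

25.9 m

Vertical component of launch velocity: v_y = 29.1 sin 50.8° = 22.55 m/s.
At the highest point the vertical velocity is zero, so v_y² = 2 g h_max.
h_max = (22.55)² / (2 × 9.81) = 508.5 / 19.62 = 25.9 m.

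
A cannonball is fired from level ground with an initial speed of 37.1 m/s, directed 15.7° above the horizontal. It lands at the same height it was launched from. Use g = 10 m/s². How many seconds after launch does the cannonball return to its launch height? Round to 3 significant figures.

2.01 s

Vertical component: v_y = 37.1 sin 15.7° = 10.04 m/s.
For a projectile landing at launch height, time of flight is t = 2 v_y / g = 2 × 10.04 / 10 = 2.01 s.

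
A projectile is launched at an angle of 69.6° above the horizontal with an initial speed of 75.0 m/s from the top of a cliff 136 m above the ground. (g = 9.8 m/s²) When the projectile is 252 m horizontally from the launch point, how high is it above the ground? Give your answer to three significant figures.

v_x = 75.0 cos 69.6° = 26.14 m/s, v_y0 = 75.0 sin 69.6° = 70.30 m/s.
Time to reach x = 252 m: t = x / v_x = 252 / 26.14 = 9.640 s.
y = 136 + v_y0 t − ½ g t² = 136 + 70.30×9.640 − 4.900×9.640² = 358 m.

358 m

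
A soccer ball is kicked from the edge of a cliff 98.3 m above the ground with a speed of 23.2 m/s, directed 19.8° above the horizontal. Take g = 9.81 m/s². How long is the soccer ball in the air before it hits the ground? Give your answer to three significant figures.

Vertical component: v_y = 23.2 sin 19.8° = 7.859 m/s.
Taking up as positive with launch at y = 98.3 m, landing at y = 0: 0 = 98.3 + 7.859 t − ½(9.81) t².
Solving 4.905 t² − 7.859 t − 98.3 = 0 gives t = [7.859 + √(7.859² + 4·4.905·98.3)] / 9.810 = 5.35 s.

5.35 s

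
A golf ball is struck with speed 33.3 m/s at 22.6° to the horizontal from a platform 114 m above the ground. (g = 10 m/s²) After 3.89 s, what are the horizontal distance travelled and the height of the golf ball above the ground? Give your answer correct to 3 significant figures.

x = 120 m, y = 88.1 m

v_x = 33.3 cos 22.6° = 30.74 m/s; v_y0 = 33.3 sin 22.6° = 12.80 m/s.
x = v_x t = 30.74 × 3.89 = 120 m.
y = 114 + v_y0 t − ½ g t² = 88.1 m.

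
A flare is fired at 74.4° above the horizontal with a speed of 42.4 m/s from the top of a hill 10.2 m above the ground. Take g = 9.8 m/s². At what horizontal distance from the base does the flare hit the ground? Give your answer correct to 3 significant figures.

Components: v_x = 42.4 cos 74.4° = 11.40 m/s, v_y = 42.4 sin 74.4° = 40.84 m/s.
Vertical: 0 = 10.2 + 40.84 t − ½(9.8) t² ⇒ 4.900 t² − 40.84 t − 10.2 = 0.
t = [40.84 + √(1668 + 199.9)] / 9.800 = 8.577 s.
Horizontal: R = v_x · t = 11.40 × 8.577 = 97.8 m.

97.8 m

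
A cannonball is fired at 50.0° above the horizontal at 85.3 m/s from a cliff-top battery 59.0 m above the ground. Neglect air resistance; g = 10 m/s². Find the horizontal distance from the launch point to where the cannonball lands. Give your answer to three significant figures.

763 m

Components: v_x = 85.3 cos 50.0° = 54.83 m/s, v_y = 85.3 sin 50.0° = 65.34 m/s.
Vertical: 0 = 59.0 + 65.34 t − ½(10) t² ⇒ 5.000 t² − 65.34 t − 59.0 = 0.
t = [65.34 + √(4269 + 1180)] / 10.00 = 13.92 s.
Horizontal: R = v_x · t = 54.83 × 13.92 = 763 m.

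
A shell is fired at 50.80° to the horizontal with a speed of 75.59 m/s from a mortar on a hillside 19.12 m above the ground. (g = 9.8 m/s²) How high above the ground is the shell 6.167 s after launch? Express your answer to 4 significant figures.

194.0 m

v_y0 = 75.59 sin 50.80° = 58.578 m/s.
y(t) = 19.12 + v_y0 t − ½ g t² = 19.12 + 58.578×6.167 − ½×9.8×6.167² = 194.0 m.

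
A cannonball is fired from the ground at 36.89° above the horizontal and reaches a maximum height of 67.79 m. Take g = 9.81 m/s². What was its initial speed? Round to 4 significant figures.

At maximum height v_y = 0, so (v₀ sin θ)² = 2 g H.
v₀ sin 36.89° = √(2 × 9.81 × 67.79) = 36.470 m/s.
v₀ = 36.470 / sin 36.89° = 36.470 / 0.6003 = 60.75 m/s.

60.75 m/s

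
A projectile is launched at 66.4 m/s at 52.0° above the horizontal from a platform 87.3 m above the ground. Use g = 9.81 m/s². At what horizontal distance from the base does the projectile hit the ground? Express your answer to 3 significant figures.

Components: v_x = 66.4 cos 52.0° = 40.88 m/s, v_y = 66.4 sin 52.0° = 52.32 m/s.
Vertical: 0 = 87.3 + 52.32 t − ½(9.81) t² ⇒ 4.905 t² − 52.32 t − 87.3 = 0.
t = [52.32 + √(2737 + 1713)] / 9.810 = 12.13 s.
Horizontal: R = v_x · t = 40.88 × 12.13 = 496 m.

496 m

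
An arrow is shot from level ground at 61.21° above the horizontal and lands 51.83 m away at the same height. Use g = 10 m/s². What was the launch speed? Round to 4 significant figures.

24.78 m/s

On level ground, R = v₀² sin(2θ) / g, so v₀ = √(R g / sin 2θ).
sin(2 × 61.21°) = 0.8441.
v₀ = √(51.83 × 10 / 0.8441) = √614.03 = 24.78 m/s.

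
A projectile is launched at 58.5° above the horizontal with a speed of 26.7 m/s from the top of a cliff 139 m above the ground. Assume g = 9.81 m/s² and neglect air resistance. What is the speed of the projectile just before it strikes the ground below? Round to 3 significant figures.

v_x = 26.7 cos 58.5° = 13.95 m/s is unchanged throughout.
For the vertical component, v_y² = v_y0² + 2 g h = (22.77)² + 2×9.81×139 = 3246, so |v_y| = 56.97 m/s.
Impact speed = √(v_x² + v_y²) = √(194.6 + 3246) = 58.7 m/s.

58.7 m/s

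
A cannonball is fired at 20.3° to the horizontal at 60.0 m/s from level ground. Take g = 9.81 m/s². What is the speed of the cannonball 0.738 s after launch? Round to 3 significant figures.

57.9 m/s

v_x = 60.0 cos 20.3° = 56.27 m/s (constant).
v_y(t) = 60.0 sin 20.3° − g t = 20.82 − 9.81 × 0.738 = 13.58 m/s.
Speed = √(v_x² + v_y²) = √(3166 + 184.4) = 57.9 m/s.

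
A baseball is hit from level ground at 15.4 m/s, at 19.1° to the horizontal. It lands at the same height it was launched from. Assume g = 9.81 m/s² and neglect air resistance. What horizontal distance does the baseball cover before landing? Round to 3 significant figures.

15.0 m

For level ground, R = v₀² sin(2θ) / g.
sin(2 × 19.1°) = sin 38.20° = 0.6184.
R = (15.4)² × 0.6184 / 9.81 = 15.0 m.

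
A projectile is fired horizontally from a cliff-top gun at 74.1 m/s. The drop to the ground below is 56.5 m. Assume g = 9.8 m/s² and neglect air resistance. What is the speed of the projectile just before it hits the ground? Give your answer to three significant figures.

Fall time: t = √(2 × 56.5 / 9.8) = 3.396 s.
At impact: v_x = 74.1 m/s (unchanged), v_y = g t = 9.8 × 3.396 = 33.28 m/s.
Speed = √(v_x² + v_y²) = √(5491 + 1108) = 81.2 m/s.

81.2 m/s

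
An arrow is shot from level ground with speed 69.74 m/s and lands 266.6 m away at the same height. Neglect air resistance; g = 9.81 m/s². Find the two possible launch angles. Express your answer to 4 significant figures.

Level-ground range: R = v₀² sin(2θ)/g ⇒ sin 2θ = R g / v₀² = 266.6×9.81/69.74² = 0.5377.
2θ = arcsin(0.5377) = 32.527° or 180° − 32.527° = 147.473°.
So θ = 16.26° or θ = 73.74°.

16.26° and 73.74°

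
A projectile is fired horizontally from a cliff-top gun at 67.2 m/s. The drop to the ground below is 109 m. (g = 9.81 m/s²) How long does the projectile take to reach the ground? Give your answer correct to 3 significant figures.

The horizontal speed doesn't affect the fall. With v_y0 = 0, h = ½ g t².
t = √(2 × 109 / 9.81) = √22.22 = 4.71 s.

4.71 s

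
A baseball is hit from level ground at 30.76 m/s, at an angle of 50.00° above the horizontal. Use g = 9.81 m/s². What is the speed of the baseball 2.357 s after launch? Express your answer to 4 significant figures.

v_x = 30.76 cos 50.00° = 19.772 m/s (constant).
v_y(t) = 30.76 sin 50.00° − g t = 23.564 − 9.81 × 2.357 = 0.44183 m/s.
Speed = √(v_x² + v_y²) = √(390.93 + 0.19521) = 19.78 m/s.

19.78 m/s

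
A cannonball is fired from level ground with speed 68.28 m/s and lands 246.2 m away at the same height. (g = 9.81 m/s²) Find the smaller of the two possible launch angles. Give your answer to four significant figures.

Level-ground range: R = v₀² sin(2θ)/g ⇒ sin 2θ = R g / v₀² = 246.2×9.81/68.28² = 0.5180.
2θ = arcsin(0.5180) = 31.198° or 180° − 31.198° = 148.802°.
So θ = 15.60° or θ = 74.40°.

15.60°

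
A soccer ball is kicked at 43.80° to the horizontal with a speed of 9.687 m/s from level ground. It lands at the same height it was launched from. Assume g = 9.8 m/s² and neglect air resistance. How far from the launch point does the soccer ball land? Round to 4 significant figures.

Components: v_x = 9.687 cos 43.80° = 6.9917 m/s, v_y = 9.687 sin 43.80° = 6.7048 m/s.
Time of flight (same landing height): t = 2 v_y / g = 2 × 6.7048 / 9.8 = 1.3683 s.
Range: R = v_x · t = 6.9917 × 1.3683 = 9.567 m.

9.567 m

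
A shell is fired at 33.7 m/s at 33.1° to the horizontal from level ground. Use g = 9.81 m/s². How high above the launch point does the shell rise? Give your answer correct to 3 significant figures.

Vertical component of launch velocity: v_y = 33.7 sin 33.1° = 18.40 m/s.
At the highest point the vertical velocity is zero, so v_y² = 2 g h_max.
h_max = (18.40)² / (2 × 9.81) = 338.6 / 19.62 = 17.3 m.

17.3 m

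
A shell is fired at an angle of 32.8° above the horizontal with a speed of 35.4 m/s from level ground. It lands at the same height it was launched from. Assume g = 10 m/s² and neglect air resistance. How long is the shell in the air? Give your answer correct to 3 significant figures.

Vertical component: v_y = 35.4 sin 32.8° = 19.18 m/s.
For a projectile landing at launch height, time of flight is t = 2 v_y / g = 2 × 19.18 / 10 = 3.84 s.

3.84 s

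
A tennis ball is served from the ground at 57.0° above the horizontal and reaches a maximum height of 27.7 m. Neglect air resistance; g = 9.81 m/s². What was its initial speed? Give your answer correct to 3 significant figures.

At maximum height v_y = 0, so (v₀ sin θ)² = 2 g H.
v₀ sin 57.0° = √(2 × 9.81 × 27.7) = 23.31 m/s.
v₀ = 23.31 / sin 57.0° = 23.31 / 0.8387 = 27.8 m/s.

27.8 m/s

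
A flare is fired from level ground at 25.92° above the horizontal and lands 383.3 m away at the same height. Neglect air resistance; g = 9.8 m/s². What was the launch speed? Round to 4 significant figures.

69.12 m/s

On level ground, R = v₀² sin(2θ) / g, so v₀ = √(R g / sin 2θ).
sin(2 × 25.92°) = 0.7863.
v₀ = √(383.3 × 9.8 / 0.7863) = √4777.2 = 69.12 m/s.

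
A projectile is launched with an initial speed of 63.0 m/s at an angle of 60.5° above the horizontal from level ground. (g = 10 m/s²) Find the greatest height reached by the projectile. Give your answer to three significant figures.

150 m

Vertical component of launch velocity: v_y = 63.0 sin 60.5° = 54.83 m/s.
At the highest point the vertical velocity is zero, so v_y² = 2 g h_max.
h_max = (54.83)² / (2 × 10) = 3006 / 20.00 = 150 m.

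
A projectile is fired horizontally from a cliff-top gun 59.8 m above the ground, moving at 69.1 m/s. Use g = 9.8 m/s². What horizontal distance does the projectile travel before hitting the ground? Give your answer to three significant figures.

241 m

Initial vertical velocity is zero, so the fall time comes from h = ½ g t²: t = √(2 × 59.8 / 9.8) = 3.493 s.
Horizontal motion is uniform at 69.1 m/s, so x = 69.1 × 3.493 = 241 m.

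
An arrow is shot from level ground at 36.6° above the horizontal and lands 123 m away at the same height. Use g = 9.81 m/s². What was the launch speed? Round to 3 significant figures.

35.5 m/s

On level ground, R = v₀² sin(2θ) / g, so v₀ = √(R g / sin 2θ).
sin(2 × 36.6°) = 0.9573.
v₀ = √(123 × 9.81 / 0.9573) = √1260 = 35.5 m/s.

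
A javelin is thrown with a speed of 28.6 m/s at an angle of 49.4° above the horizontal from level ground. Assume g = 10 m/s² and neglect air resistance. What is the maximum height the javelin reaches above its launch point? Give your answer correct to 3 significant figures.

Vertical component of launch velocity: v_y = 28.6 sin 49.4° = 21.72 m/s.
At the highest point the vertical velocity is zero, so v_y² = 2 g h_max.
h_max = (21.72)² / (2 × 10) = 471.8 / 20.00 = 23.6 m.

23.6 m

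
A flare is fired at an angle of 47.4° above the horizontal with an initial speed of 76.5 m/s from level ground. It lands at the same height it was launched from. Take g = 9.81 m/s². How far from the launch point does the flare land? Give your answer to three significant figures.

594 m

Components: v_x = 76.5 cos 47.4° = 51.78 m/s, v_y = 76.5 sin 47.4° = 56.31 m/s.
Time of flight (same landing height): t = 2 v_y / g = 2 × 56.31 / 9.81 = 11.48 s.
Range: R = v_x · t = 51.78 × 11.48 = 594 m.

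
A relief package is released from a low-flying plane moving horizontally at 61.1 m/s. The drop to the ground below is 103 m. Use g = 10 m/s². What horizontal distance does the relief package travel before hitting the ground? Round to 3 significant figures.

Initial vertical velocity is zero, so the fall time comes from h = ½ g t²: t = √(2 × 103 / 10) = 4.539 s.
Horizontal motion is uniform at 61.1 m/s, so x = 61.1 × 4.539 = 277 m.

277 m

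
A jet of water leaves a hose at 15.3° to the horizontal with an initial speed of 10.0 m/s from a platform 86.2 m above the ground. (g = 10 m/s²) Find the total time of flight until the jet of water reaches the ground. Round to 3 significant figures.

4.42 s

Vertical component: v_y = 10.0 sin 15.3° = 2.639 m/s.
Taking up as positive with launch at y = 86.2 m, landing at y = 0: 0 = 86.2 + 2.639 t − ½(10) t².
Solving 5.000 t² − 2.639 t − 86.2 = 0 gives t = [2.639 + √(2.639² + 4·5.000·86.2)] / 10.00 = 4.42 s.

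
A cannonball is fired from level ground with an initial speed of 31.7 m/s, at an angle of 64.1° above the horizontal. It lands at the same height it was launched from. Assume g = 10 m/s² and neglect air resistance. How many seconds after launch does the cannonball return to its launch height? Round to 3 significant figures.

Vertical component: v_y = 31.7 sin 64.1° = 28.52 m/s.
For a projectile landing at launch height, time of flight is t = 2 v_y / g = 2 × 28.52 / 10 = 5.70 s.

5.70 s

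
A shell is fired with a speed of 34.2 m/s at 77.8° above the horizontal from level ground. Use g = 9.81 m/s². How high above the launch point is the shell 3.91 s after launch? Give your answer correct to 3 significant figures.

v_y0 = 34.2 sin 77.8° = 33.43 m/s.
y(t) = v_y0 t − ½ g t² = 33.43×3.91 − 4.905×3.91² = 55.7 m.

55.7 m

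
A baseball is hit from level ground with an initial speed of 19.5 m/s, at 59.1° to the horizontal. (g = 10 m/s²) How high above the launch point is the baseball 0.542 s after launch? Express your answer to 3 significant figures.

v_y0 = 19.5 sin 59.1° = 16.73 m/s.
y(t) = v_y0 t − ½ g t² = 16.73×0.542 − 5.000×0.542² = 7.60 m.

7.60 m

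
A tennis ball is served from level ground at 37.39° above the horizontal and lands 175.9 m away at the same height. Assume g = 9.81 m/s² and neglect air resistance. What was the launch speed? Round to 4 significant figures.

On level ground, R = v₀² sin(2θ) / g, so v₀ = √(R g / sin 2θ).
sin(2 × 37.39°) = 0.9649.
v₀ = √(175.9 × 9.81 / 0.9649) = √1788.4 = 42.29 m/s.

42.29 m/s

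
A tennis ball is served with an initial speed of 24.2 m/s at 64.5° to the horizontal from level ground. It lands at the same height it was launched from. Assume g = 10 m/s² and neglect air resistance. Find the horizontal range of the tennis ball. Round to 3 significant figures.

45.5 m

For level ground, R = v₀² sin(2θ) / g.
sin(2 × 64.5°) = sin 129.0° = 0.7771.
R = (24.2)² × 0.7771 / 10 = 45.5 m.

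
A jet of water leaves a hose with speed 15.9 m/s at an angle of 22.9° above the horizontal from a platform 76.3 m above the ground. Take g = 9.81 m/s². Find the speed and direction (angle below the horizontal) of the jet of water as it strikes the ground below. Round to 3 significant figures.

41.8 m/s at 69.5° below the horizontal

v_x = 15.9 cos 22.9° = 14.65 m/s (constant).
|v_y| at impact = √((6.187)² + 2×9.81×76.3) = 39.18 m/s.
Speed = √(14.65² + 39.18²) = 41.8 m/s; angle = arctan(39.18/14.65) = 69.5° below horizontal.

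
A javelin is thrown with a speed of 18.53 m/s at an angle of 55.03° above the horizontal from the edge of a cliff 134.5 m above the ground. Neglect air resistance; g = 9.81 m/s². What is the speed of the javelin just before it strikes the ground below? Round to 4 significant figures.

v_x = 18.53 cos 55.03° = 10.620 m/s is unchanged throughout.
For the vertical component, v_y² = v_y0² + 2 g h = (15.184)² + 2×9.81×134.5 = 2869.4, so |v_y| = 53.567 m/s.
Impact speed = √(v_x² + v_y²) = √(112.78 + 2869.4) = 54.61 m/s.

54.61 m/s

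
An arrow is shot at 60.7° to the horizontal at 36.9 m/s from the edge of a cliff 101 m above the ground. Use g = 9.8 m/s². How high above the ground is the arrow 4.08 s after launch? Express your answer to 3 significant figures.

151 m

v_y0 = 36.9 sin 60.7° = 32.18 m/s.
y(t) = 101 + v_y0 t − ½ g t² = 101 + 32.18×4.08 − ½×9.8×4.08² = 151 m.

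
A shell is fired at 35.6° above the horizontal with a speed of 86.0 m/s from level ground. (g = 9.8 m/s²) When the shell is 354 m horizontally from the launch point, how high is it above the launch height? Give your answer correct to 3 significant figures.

128 m

v_x = 86.0 cos 35.6° = 69.93 m/s, v_y0 = 86.0 sin 35.6° = 50.06 m/s.
Time to reach x = 354 m: t = x / v_x = 354 / 69.93 = 5.062 s.
y = v_y0 t − ½ g t² = 50.06×5.062 − 4.900×5.062² = 128 m.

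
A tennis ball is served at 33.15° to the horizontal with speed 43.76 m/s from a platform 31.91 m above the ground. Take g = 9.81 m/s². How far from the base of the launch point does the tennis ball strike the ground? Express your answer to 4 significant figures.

218.7 m

Components: v_x = 43.76 cos 33.15° = 36.638 m/s, v_y = 43.76 sin 33.15° = 23.929 m/s.
Vertical: 0 = 31.91 + 23.929 t − ½(9.81) t² ⇒ 4.905 t² − 23.929 t − 31.91 = 0.
t = [23.929 + √(572.60 + 626.07)] / 9.810 = 5.9685 s.
Horizontal: R = v_x · t = 36.638 × 5.9685 = 218.7 m.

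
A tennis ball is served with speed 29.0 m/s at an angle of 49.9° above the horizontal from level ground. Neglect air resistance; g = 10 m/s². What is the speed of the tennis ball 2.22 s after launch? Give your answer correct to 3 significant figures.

v_x = 29.0 cos 49.9° = 18.68 m/s (constant).
v_y(t) = 29.0 sin 49.9° − g t = 22.18 − 10 × 2.22 = -0.02000 m/s.
Speed = √(v_x² + v_y²) = √(348.9 + 0.0004000) = 18.7 m/s.

18.7 m/s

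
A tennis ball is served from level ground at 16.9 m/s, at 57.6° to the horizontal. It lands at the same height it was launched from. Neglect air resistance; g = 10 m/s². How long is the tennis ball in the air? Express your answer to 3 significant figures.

2.85 s

Vertical component: v_y = 16.9 sin 57.6° = 14.27 m/s.
For a projectile landing at launch height, time of flight is t = 2 v_y / g = 2 × 14.27 / 10 = 2.85 s.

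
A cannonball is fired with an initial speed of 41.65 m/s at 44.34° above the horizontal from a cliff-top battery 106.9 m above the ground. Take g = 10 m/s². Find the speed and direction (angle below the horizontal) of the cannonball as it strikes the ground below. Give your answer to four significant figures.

62.23 m/s at 61.40° below the horizontal

v_x = 41.65 cos 44.34° = 29.788 m/s (constant).
|v_y| at impact = √((29.110)² + 2×10×106.9) = 54.639 m/s.
Speed = √(29.788² + 54.639²) = 62.23 m/s; angle = arctan(54.639/29.788) = 61.40° below horizontal.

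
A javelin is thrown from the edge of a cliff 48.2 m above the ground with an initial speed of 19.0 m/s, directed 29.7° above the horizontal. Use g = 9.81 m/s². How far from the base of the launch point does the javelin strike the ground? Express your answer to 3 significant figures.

Components: v_x = 19.0 cos 29.7° = 16.50 m/s, v_y = 19.0 sin 29.7° = 9.414 m/s.
Vertical: 0 = 48.2 + 9.414 t − ½(9.81) t² ⇒ 4.905 t² − 9.414 t − 48.2 = 0.
t = [9.414 + √(88.62 + 945.7)] / 9.810 = 4.238 s.
Horizontal: R = v_x · t = 16.50 × 4.238 = 69.9 m.

69.9 m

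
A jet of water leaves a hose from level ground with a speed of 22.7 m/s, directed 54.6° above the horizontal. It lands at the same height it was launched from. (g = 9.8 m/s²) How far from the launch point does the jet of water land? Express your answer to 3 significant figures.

49.7 m

For level ground, R = v₀² sin(2θ) / g.
sin(2 × 54.6°) = sin 109.2° = 0.9444.
R = (22.7)² × 0.9444 / 9.8 = 49.7 m.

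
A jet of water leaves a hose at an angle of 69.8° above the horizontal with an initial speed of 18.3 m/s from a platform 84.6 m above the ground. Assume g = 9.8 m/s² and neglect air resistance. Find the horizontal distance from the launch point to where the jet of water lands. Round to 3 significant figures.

39.6 m

Components: v_x = 18.3 cos 69.8° = 6.319 m/s, v_y = 18.3 sin 69.8° = 17.17 m/s.
Vertical: 0 = 84.6 + 17.17 t − ½(9.8) t² ⇒ 4.900 t² − 17.17 t − 84.6 = 0.
t = [17.17 + √(294.8 + 1658)] / 9.800 = 6.261 s.
Horizontal: R = v_x · t = 6.319 × 6.261 = 39.6 m.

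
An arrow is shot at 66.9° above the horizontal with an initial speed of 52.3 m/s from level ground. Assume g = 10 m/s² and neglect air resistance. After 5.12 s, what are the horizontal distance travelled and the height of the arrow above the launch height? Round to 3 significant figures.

x = 105 m, y = 115 m

v_x = 52.3 cos 66.9° = 20.52 m/s; v_y0 = 52.3 sin 66.9° = 48.11 m/s.
x = v_x t = 20.52 × 5.12 = 105 m.
y = v_y0 t − ½ g t² = 48.11×5.12 − 5.000×5.12² = 115 m.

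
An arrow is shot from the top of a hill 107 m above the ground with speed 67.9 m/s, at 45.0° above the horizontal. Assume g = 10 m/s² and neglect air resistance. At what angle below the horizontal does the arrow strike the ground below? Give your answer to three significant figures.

v_x = 67.9 cos 45.0° = 48.01 m/s.
At impact |v_y| = √(v_y0² + 2 g h) = √(48.01² + 2×10×107) = 66.67 m/s.
Angle below horizontal = arctan(|v_y| / v_x) = arctan(66.67 / 48.01) = 54.2°.

54.2°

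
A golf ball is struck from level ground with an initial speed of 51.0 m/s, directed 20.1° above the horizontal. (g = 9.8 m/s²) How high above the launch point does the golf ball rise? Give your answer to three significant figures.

15.7 m

Vertical component of launch velocity: v_y = 51.0 sin 20.1° = 17.53 m/s.
At the highest point the vertical velocity is zero, so v_y² = 2 g h_max.
h_max = (17.53)² / (2 × 9.8) = 307.3 / 19.60 = 15.7 m.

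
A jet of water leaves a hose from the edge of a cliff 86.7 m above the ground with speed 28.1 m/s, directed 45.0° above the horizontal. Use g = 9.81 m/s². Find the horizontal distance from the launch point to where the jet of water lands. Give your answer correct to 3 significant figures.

Components: v_x = 28.1 cos 45.0° = 19.87 m/s, v_y = 28.1 sin 45.0° = 19.87 m/s.
Vertical: 0 = 86.7 + 19.87 t − ½(9.81) t² ⇒ 4.905 t² − 19.87 t − 86.7 = 0.
t = [19.87 + √(394.8 + 1701)] / 9.810 = 6.692 s.
Horizontal: R = v_x · t = 19.87 × 6.692 = 133 m.

133 m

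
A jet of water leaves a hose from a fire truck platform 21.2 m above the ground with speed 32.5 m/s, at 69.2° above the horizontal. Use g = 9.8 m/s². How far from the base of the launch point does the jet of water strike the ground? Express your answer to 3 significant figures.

78.9 m

Components: v_x = 32.5 cos 69.2° = 11.54 m/s, v_y = 32.5 sin 69.2° = 30.38 m/s.
Vertical: 0 = 21.2 + 30.38 t − ½(9.8) t² ⇒ 4.900 t² − 30.38 t − 21.2 = 0.
t = [30.38 + √(922.9 + 415.5)] / 9.800 = 6.833 s.
Horizontal: R = v_x · t = 11.54 × 6.833 = 78.9 m.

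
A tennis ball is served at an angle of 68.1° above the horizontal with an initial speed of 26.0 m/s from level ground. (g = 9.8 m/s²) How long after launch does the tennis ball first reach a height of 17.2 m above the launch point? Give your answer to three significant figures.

v_y0 = 26.0 sin 68.1° = 24.12 m/s.
Set y = v_y0 t − ½ g t² = 17.2: 4.900 t² − 24.12 t + 17.2 = 0.
t = [24.12 ± √(581.8 − 337.1)] / 9.8 = (24.12 ± 15.64) / 9.8, giving t = 0.865 s or t = 4.06 s.
The tennis ball is on the way up at the first time, so t = 0.865 s.

0.865 s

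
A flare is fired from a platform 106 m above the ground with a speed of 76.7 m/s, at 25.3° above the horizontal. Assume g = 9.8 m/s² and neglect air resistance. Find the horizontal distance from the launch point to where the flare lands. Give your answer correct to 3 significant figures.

629 m

Components: v_x = 76.7 cos 25.3° = 69.34 m/s, v_y = 76.7 sin 25.3° = 32.78 m/s.
Vertical: 0 = 106 + 32.78 t − ½(9.8) t² ⇒ 4.900 t² − 32.78 t − 106 = 0.
t = [32.78 + √(1075 + 2078)] / 9.800 = 9.075 s.
Horizontal: R = v_x · t = 69.34 × 9.075 = 629 m.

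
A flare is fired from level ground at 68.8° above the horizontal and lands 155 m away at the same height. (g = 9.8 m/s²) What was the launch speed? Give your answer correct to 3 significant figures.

On level ground, R = v₀² sin(2θ) / g, so v₀ = √(R g / sin 2θ).
sin(2 × 68.8°) = 0.6743.
v₀ = √(155 × 9.8 / 0.6743) = √2253 = 47.5 m/s.

47.5 m/s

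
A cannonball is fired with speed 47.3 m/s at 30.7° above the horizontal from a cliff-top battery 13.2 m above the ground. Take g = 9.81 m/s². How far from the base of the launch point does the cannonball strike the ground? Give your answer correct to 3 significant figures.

Components: v_x = 47.3 cos 30.7° = 40.67 m/s, v_y = 47.3 sin 30.7° = 24.15 m/s.
Vertical: 0 = 13.2 + 24.15 t − ½(9.81) t² ⇒ 4.905 t² − 24.15 t − 13.2 = 0.
t = [24.15 + √(583.2 + 259.0)] / 9.810 = 5.420 s.
Horizontal: R = v_x · t = 40.67 × 5.420 = 220 m.

220 m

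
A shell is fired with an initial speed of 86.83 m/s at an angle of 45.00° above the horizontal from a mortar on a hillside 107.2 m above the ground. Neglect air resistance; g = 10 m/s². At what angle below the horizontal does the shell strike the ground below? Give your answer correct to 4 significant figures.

51.40°

v_x = 86.83 cos 45.00° = 61.398 m/s.
At impact |v_y| = √(v_y0² + 2 g h) = √(61.398² + 2×10×107.2) = 76.901 m/s.
Angle below horizontal = arctan(|v_y| / v_x) = arctan(76.901 / 61.398) = 51.40°.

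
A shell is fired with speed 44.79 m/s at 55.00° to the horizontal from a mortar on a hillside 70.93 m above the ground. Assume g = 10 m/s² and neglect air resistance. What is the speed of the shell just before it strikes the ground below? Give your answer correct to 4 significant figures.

v_x = 44.79 cos 55.00° = 25.690 m/s is unchanged throughout.
For the vertical component, v_y² = v_y0² + 2 g h = (36.690)² + 2×10×70.93 = 2764.8, so |v_y| = 52.581 m/s.
Impact speed = √(v_x² + v_y²) = √(659.98 + 2764.8) = 58.52 m/s.

58.52 m/s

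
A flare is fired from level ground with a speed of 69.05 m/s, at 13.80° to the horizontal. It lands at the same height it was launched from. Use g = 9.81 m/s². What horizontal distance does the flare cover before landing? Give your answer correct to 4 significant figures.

225.2 m

Components: v_x = 69.05 cos 13.80° = 67.057 m/s, v_y = 69.05 sin 13.80° = 16.471 m/s.
Time of flight (same landing height): t = 2 v_y / g = 2 × 16.471 / 9.81 = 3.3580 s.
Range: R = v_x · t = 67.057 × 3.3580 = 225.2 m.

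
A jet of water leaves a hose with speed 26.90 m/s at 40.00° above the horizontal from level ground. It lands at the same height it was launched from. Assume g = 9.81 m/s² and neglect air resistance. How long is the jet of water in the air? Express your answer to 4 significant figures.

Vertical component: v_y = 26.90 sin 40.00° = 17.291 m/s.
For a projectile landing at launch height, time of flight is t = 2 v_y / g = 2 × 17.291 / 9.81 = 3.525 s.

3.525 s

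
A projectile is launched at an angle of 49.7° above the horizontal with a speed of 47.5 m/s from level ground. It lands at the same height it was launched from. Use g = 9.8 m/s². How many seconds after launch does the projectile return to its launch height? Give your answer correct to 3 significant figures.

Vertical component: v_y = 47.5 sin 49.7° = 36.23 m/s.
For a projectile landing at launch height, time of flight is t = 2 v_y / g = 2 × 36.23 / 9.8 = 7.39 s.

7.39 s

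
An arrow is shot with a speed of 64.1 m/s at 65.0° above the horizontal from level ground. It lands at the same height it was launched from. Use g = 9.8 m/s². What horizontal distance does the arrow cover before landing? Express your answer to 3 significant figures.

Components: v_x = 64.1 cos 65.0° = 27.09 m/s, v_y = 64.1 sin 65.0° = 58.09 m/s.
Time of flight (same landing height): t = 2 v_y / g = 2 × 58.09 / 9.8 = 11.86 s.
Range: R = v_x · t = 27.09 × 11.86 = 321 m.

321 m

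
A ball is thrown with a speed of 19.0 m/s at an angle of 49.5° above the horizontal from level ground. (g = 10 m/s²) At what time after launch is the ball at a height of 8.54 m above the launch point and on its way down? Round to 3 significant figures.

2.06 s

v_y0 = 19.0 sin 49.5° = 14.45 m/s.
Set y = v_y0 t − ½ g t² = 8.54: 5.000 t² − 14.45 t + 8.54 = 0.
t = [14.45 ± √(208.8 − 170.8)] / 10 = (14.45 ± 6.164) / 10, giving t = 0.829 s or t = 2.06 s.
On the way down corresponds to the larger root: t = 2.06 s.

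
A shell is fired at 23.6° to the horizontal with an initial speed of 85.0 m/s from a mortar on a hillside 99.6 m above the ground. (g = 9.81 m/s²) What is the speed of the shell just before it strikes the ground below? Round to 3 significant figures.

v_x = 85.0 cos 23.6° = 77.89 m/s is unchanged throughout.
For the vertical component, v_y² = v_y0² + 2 g h = (34.03)² + 2×9.81×99.6 = 3112, so |v_y| = 55.79 m/s.
Impact speed = √(v_x² + v_y²) = √(6067 + 3112) = 95.8 m/s.

95.8 m/s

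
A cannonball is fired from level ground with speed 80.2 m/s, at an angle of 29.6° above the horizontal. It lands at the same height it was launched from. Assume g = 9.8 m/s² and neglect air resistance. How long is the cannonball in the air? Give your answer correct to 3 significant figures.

8.08 s

Vertical component: v_y = 80.2 sin 29.6° = 39.61 m/s.
For a projectile landing at launch height, time of flight is t = 2 v_y / g = 2 × 39.61 / 9.8 = 8.08 s.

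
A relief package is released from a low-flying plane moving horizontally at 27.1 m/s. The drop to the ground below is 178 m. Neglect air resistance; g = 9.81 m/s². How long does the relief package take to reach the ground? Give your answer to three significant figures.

The horizontal speed doesn't affect the fall. With v_y0 = 0, h = ½ g t².
t = √(2 × 178 / 9.81) = √36.29 = 6.02 s.

6.02 s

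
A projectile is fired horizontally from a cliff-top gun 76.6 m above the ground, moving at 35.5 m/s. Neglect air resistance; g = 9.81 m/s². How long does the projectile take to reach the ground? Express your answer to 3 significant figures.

The horizontal speed doesn't affect the fall. With v_y0 = 0, h = ½ g t².
t = √(2 × 76.6 / 9.81) = √15.62 = 3.95 s.

3.95 s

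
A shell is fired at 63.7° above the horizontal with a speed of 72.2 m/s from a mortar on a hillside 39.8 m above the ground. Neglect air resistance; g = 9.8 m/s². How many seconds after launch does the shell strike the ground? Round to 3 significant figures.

13.8 s

Vertical component: v_y = 72.2 sin 63.7° = 64.73 m/s.
Taking up as positive with launch at y = 39.8 m, landing at y = 0: 0 = 39.8 + 64.73 t − ½(9.8) t².
Solving 4.900 t² − 64.73 t − 39.8 = 0 gives t = [64.73 + √(64.73² + 4·4.900·39.8)] / 9.800 = 13.8 s.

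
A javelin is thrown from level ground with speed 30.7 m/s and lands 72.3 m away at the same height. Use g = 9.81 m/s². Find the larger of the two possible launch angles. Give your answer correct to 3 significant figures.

65.6°

Level-ground range: R = v₀² sin(2θ)/g ⇒ sin 2θ = R g / v₀² = 72.3×9.81/30.7² = 0.7525.
2θ = arcsin(0.7525) = 48.81° or 180° − 48.81° = 131.19°.
So θ = 24.4° or θ = 65.6°.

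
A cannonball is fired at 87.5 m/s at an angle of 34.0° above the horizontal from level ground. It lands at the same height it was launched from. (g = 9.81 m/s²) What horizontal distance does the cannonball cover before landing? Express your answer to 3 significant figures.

For level ground, R = v₀² sin(2θ) / g.
sin(2 × 34.0°) = sin 68.00° = 0.9272.
R = (87.5)² × 0.9272 / 9.81 = 724 m.

724 m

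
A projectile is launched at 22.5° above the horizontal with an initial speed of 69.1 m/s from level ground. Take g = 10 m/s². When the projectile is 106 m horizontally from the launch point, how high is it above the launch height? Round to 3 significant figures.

30.1 m

v_x = 69.1 cos 22.5° = 63.84 m/s, v_y0 = 69.1 sin 22.5° = 26.44 m/s.
Time to reach x = 106 m: t = x / v_x = 106 / 63.84 = 1.660 s.
y = v_y0 t − ½ g t² = 26.44×1.660 − 5.000×1.660² = 30.1 m.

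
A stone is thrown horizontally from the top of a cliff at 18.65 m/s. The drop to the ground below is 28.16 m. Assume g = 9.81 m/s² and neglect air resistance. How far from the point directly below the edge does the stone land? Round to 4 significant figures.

44.69 m

Initial vertical velocity is zero, so the fall time comes from h = ½ g t²: t = √(2 × 28.16 / 9.81) = 2.3961 s.
Horizontal motion is uniform at 18.65 m/s, so x = 18.65 × 2.3961 = 44.69 m.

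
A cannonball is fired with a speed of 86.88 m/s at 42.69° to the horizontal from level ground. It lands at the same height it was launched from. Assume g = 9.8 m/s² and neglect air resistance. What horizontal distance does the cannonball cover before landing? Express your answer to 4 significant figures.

767.7 m

Components: v_x = 86.88 cos 42.69° = 63.860 m/s, v_y = 86.88 sin 42.69° = 58.907 m/s.
Time of flight (same landing height): t = 2 v_y / g = 2 × 58.907 / 9.8 = 12.022 s.
Range: R = v_x · t = 63.860 × 12.022 = 767.7 m.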